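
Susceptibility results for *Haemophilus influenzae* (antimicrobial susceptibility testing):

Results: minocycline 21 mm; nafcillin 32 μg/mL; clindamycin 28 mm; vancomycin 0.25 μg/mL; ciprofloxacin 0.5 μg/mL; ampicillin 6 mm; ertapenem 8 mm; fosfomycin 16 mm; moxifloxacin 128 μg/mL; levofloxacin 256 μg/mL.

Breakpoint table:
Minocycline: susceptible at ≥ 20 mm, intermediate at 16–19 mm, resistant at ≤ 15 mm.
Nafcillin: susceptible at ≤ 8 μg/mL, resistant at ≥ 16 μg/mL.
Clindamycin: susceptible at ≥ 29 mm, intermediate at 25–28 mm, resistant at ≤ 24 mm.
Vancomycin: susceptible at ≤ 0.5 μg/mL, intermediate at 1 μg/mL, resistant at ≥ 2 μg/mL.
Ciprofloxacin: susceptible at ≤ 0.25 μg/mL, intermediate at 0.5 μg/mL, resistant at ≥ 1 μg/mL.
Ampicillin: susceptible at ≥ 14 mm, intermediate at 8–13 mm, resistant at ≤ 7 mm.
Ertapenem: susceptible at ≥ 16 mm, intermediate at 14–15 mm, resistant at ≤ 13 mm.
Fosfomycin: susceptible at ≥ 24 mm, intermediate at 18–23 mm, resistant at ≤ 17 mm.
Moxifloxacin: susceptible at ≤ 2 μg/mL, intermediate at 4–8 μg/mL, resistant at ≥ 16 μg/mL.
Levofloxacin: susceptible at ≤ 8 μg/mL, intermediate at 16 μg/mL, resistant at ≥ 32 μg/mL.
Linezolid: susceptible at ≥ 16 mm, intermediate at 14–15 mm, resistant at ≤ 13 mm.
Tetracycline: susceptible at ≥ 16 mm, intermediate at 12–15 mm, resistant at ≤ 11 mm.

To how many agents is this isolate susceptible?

2

Minocycline: 21 mm is ≥ 20 mm ⇒ susceptible
Nafcillin (32 μg/mL) ≥ 16 μg/mL ⇒ resistant
Clindamycin (28 mm) in 25–28 mm — intermediate
Vancomycin 0.25 μg/mL: ≤ 0.5 μg/mL → S
Ciprofloxacin: 0.5 μg/mL is = 0.5 μg/mL ⇒ I
Ampicillin (6 mm) ≤ 7 mm ⇒ Resistant
Ertapenem: 8 mm is ≤ 13 mm ⇒ Resistant
Fosfomycin (16 mm) ≤ 17 mm ⇒ Resistant
Moxifloxacin 128 μg/mL: ≥ 16 μg/mL ⇒ R
Levofloxacin 256 μg/mL: ≥ 32 μg/mL — resistant
Susceptible: 2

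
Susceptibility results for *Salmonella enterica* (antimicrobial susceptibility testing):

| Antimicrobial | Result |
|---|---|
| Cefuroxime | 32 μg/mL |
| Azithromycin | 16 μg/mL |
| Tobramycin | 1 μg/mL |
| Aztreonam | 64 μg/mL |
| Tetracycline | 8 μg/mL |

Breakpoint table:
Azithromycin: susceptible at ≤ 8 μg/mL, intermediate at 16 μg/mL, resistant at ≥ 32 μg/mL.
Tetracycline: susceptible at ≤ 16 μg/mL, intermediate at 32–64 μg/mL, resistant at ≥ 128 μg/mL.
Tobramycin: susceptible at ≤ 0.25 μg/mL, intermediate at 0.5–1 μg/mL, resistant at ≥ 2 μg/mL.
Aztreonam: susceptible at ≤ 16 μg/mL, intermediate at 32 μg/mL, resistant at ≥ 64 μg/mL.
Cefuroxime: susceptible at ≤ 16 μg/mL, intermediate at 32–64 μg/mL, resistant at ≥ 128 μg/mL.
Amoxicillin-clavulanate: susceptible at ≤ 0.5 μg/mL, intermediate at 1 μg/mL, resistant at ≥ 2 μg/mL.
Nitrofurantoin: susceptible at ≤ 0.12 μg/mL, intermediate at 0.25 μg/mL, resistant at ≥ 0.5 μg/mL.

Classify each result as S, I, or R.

Cefuroxime 32 μg/mL: in 32–64 μg/mL — I
Azithromycin (16 μg/mL) = 16 μg/mL — I
Tobramycin: 1 μg/mL is in 0.5–1 μg/mL → intermediate
Aztreonam: 64 μg/mL is ≥ 64 μg/mL — R
Tetracycline 8 μg/mL: ≤ 16 μg/mL ⇒ susceptible

I, I, I, R, S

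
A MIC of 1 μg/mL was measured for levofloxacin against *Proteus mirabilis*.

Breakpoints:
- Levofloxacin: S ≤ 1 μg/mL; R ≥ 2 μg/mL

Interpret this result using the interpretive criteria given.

Levofloxacin 1 μg/mL: ≤ 1 μg/mL → Susceptible

S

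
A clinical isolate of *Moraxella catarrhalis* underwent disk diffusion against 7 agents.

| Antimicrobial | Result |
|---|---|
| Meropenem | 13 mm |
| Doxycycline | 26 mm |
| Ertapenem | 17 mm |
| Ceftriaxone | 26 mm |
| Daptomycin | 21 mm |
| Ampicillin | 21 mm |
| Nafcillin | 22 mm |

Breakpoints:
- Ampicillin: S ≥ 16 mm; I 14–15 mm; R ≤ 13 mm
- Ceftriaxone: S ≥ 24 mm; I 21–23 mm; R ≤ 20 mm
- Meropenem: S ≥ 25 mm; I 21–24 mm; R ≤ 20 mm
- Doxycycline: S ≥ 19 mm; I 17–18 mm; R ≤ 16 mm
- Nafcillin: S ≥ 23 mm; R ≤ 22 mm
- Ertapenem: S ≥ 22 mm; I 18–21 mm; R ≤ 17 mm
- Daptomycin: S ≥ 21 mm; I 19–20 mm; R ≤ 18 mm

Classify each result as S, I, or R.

Meropenem: 13 mm is ≤ 20 mm — Resistant
Doxycycline 26 mm: ≥ 19 mm ⇒ susceptible
Ertapenem 17 mm: ≤ 17 mm → R
Ceftriaxone 26 mm: ≥ 24 mm ⇒ S
Daptomycin 21 mm: ≥ 21 mm ⇒ susceptible
Ampicillin 21 mm: ≥ 16 mm — S
Nafcillin (22 mm) ≤ 22 mm ⇒ R

R, S, R, S, S, S, R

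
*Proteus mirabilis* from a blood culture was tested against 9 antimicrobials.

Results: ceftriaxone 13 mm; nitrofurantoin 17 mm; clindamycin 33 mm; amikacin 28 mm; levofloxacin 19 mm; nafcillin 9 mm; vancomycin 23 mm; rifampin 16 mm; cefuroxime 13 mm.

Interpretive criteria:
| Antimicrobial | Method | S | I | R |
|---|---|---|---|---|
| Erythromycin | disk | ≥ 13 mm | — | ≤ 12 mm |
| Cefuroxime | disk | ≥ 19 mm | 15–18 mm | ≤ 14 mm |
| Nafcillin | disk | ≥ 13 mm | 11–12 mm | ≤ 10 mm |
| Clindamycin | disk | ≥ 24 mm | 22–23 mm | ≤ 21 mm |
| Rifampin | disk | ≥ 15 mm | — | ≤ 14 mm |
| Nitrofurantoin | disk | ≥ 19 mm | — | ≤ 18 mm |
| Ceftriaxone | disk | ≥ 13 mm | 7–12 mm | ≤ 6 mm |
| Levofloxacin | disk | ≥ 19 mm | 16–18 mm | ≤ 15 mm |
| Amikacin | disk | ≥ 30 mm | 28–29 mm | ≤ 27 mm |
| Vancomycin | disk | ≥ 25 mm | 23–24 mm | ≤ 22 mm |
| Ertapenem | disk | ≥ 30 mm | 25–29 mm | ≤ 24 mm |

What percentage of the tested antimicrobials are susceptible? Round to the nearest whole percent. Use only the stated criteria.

Ceftriaxone 13 mm: ≥ 13 mm ⇒ susceptible
Nitrofurantoin (17 mm) ≤ 18 mm — Resistant
Clindamycin 33 mm: ≥ 24 mm → S
Amikacin (28 mm) in 28–29 mm — Intermediate
Levofloxacin 19 mm: ≥ 19 mm — Susceptible
Nafcillin (9 mm) ≤ 10 mm → resistant
Vancomycin 23 mm: in 23–24 mm — intermediate
Rifampin: 16 mm is ≥ 15 mm → susceptible
Cefuroxime: 13 mm is ≤ 14 mm ⇒ R
Susceptible: 4/9

44%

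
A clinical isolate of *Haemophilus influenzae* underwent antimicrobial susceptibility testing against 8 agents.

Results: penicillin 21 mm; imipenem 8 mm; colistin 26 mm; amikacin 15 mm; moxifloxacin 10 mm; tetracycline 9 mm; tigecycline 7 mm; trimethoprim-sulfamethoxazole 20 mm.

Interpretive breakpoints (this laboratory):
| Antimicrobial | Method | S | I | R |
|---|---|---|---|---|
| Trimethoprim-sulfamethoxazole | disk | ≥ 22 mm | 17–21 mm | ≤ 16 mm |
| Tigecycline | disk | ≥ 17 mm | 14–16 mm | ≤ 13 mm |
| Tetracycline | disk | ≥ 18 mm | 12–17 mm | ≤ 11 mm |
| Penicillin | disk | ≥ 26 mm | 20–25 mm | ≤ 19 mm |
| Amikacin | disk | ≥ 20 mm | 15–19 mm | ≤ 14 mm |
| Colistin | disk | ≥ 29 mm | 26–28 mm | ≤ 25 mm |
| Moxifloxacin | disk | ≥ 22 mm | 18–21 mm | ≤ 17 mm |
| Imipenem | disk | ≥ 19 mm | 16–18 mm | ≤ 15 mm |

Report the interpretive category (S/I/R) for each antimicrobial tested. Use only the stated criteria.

I, R, I, I, R, R, R, I

Penicillin 21 mm: in 20–25 mm → Intermediate
Imipenem: 8 mm is ≤ 15 mm ⇒ resistant
Colistin (26 mm) in 26–28 mm — Intermediate
Amikacin (15 mm) in 15–19 mm ⇒ intermediate
Moxifloxacin: 10 mm is ≤ 17 mm — Resistant
Tetracycline 9 mm: ≤ 11 mm — R
Tigecycline (7 mm) ≤ 13 mm ⇒ R
Trimethoprim-sulfamethoxazole: 20 mm is in 17–21 mm → intermediate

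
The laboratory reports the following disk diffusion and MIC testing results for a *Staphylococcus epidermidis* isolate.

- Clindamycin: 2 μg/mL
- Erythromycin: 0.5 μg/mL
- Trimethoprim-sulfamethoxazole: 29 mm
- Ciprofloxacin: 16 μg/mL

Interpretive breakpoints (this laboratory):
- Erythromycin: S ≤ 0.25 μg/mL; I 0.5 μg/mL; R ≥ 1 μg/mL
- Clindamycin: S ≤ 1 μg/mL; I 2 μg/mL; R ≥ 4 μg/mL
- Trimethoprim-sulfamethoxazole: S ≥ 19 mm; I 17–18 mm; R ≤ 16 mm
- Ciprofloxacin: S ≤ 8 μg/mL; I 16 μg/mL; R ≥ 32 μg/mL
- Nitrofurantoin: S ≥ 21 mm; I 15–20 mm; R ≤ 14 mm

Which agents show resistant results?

none

Clindamycin (2 μg/mL) = 2 μg/mL — intermediate
Erythromycin 0.5 μg/mL: = 0.5 μg/mL → intermediate
Trimethoprim-sulfamethoxazole (29 mm) ≥ 19 mm → Susceptible
Ciprofloxacin: 16 μg/mL is = 16 μg/mL → Intermediate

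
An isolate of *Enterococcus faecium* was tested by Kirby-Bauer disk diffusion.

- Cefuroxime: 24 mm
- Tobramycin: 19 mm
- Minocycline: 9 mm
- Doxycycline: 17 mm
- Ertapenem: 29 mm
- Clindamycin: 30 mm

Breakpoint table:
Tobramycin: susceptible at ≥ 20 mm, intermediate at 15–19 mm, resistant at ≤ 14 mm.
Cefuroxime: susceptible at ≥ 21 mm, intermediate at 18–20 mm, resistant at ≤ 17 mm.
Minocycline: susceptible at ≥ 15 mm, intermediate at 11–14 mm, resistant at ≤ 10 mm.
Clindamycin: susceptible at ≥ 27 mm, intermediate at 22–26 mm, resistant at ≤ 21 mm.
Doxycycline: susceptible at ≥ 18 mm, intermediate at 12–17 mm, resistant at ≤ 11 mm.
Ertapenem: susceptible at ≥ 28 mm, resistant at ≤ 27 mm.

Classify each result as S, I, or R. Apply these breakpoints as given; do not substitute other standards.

S, I, R, I, S, S

Cefuroxime: 24 mm is ≥ 21 mm — Susceptible
Tobramycin (19 mm) in 15–19 mm — intermediate
Minocycline 9 mm: ≤ 10 mm — R
Doxycycline: 17 mm is in 12–17 mm — intermediate
Ertapenem: 29 mm is ≥ 28 mm ⇒ Susceptible
Clindamycin: 30 mm is ≥ 27 mm — susceptible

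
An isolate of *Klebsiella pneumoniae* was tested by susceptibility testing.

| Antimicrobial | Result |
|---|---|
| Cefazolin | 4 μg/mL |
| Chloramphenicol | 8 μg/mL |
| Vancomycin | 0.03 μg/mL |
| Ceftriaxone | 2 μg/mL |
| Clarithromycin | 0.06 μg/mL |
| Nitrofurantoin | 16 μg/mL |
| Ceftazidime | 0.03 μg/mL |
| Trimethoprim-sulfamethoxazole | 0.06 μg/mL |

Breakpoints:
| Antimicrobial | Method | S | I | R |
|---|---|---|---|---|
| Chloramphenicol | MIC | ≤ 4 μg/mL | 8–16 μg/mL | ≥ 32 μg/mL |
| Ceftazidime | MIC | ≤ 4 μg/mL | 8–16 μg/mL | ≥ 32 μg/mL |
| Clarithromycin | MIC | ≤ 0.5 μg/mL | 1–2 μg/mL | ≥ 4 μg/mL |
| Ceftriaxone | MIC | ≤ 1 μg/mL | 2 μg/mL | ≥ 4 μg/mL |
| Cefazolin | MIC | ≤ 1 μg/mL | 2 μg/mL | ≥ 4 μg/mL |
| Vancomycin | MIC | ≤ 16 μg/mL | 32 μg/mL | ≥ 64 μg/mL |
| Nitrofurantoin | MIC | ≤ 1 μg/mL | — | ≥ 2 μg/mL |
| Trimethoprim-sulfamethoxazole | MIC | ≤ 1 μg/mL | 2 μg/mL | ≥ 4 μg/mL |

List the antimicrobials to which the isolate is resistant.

Cefazolin: 4 μg/mL is ≥ 4 μg/mL ⇒ resistant
Chloramphenicol (8 μg/mL) in 8–16 μg/mL ⇒ Intermediate
Vancomycin: 0.03 μg/mL is ≤ 16 μg/mL → susceptible
Ceftriaxone: 2 μg/mL is = 2 μg/mL ⇒ I
Clarithromycin 0.06 μg/mL: ≤ 0.5 μg/mL ⇒ susceptible
Nitrofurantoin (16 μg/mL) ≥ 2 μg/mL ⇒ R
Ceftazidime: 0.03 μg/mL is ≤ 4 μg/mL ⇒ Susceptible
Trimethoprim-sulfamethoxazole (0.06 μg/mL) ≤ 1 μg/mL — Susceptible

cefazolin, nitrofurantoin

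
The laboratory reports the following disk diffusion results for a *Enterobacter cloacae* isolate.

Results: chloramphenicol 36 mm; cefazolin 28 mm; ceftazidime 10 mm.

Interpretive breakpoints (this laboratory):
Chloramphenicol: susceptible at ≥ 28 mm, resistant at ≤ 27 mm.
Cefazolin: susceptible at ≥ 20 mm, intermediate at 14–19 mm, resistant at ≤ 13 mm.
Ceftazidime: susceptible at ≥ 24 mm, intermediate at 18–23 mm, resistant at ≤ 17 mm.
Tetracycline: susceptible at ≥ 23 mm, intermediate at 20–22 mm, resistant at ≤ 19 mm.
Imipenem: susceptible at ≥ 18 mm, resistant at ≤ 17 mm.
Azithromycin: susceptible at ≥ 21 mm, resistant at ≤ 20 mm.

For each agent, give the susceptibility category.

Chloramphenicol (36 mm) ≥ 28 mm — susceptible
Cefazolin: 28 mm is ≥ 20 mm ⇒ S
Ceftazidime (10 mm) ≤ 17 mm → Resistant

S, S, R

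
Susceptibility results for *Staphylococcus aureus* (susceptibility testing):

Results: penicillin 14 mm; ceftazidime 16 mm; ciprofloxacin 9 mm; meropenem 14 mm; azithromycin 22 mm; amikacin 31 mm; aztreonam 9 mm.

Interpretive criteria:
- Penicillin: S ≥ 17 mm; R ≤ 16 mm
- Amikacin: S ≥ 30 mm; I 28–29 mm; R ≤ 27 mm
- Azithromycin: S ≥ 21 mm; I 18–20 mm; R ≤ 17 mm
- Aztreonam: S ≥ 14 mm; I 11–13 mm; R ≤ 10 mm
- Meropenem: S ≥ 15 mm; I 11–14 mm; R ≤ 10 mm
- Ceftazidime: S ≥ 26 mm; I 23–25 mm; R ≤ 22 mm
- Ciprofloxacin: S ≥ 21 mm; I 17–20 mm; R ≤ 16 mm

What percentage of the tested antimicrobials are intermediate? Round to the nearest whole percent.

Penicillin: 14 mm is ≤ 16 mm — Resistant
Ceftazidime (16 mm) ≤ 22 mm — R
Ciprofloxacin (9 mm) ≤ 16 mm → resistant
Meropenem: 14 mm is in 11–14 mm — I
Azithromycin 22 mm: ≥ 21 mm ⇒ susceptible
Amikacin 31 mm: ≥ 30 mm → S
Aztreonam 9 mm: ≤ 10 mm — resistant
Intermediate: 1/7

14%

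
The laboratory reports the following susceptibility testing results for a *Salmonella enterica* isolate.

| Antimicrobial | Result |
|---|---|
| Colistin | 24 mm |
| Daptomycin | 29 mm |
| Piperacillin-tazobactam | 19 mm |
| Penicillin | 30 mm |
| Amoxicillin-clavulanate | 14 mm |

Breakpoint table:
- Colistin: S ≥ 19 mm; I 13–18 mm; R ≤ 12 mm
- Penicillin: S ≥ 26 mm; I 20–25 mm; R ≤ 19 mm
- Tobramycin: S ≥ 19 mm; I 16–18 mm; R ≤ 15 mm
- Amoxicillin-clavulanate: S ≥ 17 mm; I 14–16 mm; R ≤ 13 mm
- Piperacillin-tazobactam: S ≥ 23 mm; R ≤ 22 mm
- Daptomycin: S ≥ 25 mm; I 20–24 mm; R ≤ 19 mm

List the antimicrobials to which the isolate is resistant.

Colistin: 24 mm is ≥ 19 mm ⇒ susceptible
Daptomycin (29 mm) ≥ 25 mm → S
Piperacillin-tazobactam 19 mm: ≤ 22 mm → R
Penicillin 30 mm: ≥ 26 mm — S
Amoxicillin-clavulanate (14 mm) in 14–16 mm — I

piperacillin-tazobactam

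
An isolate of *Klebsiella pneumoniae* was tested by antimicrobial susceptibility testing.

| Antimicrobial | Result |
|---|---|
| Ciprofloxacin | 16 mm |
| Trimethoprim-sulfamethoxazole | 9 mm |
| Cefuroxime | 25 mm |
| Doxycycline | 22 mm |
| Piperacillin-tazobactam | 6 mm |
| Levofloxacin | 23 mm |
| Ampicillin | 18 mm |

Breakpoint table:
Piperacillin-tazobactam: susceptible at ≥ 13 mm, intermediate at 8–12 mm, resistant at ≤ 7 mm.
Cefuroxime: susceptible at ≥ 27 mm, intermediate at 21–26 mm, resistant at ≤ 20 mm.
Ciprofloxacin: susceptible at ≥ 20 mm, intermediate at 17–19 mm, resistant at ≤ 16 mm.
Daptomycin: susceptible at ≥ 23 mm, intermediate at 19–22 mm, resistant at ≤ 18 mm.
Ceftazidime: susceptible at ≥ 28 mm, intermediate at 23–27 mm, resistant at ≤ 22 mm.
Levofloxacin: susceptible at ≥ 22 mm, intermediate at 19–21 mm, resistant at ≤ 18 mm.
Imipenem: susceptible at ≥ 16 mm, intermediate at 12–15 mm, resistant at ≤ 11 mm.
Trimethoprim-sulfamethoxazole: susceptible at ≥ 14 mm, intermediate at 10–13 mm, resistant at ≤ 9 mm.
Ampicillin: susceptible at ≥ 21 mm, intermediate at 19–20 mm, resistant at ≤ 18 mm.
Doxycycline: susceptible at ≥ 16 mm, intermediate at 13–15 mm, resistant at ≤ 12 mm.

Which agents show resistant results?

ciprofloxacin, trimethoprim-sulfamethoxazole, piperacillin-tazobactam, ampicillin

Ciprofloxacin 16 mm: ≤ 16 mm — resistant
Trimethoprim-sulfamethoxazole (9 mm) ≤ 9 mm → Resistant
Cefuroxime (25 mm) in 21–26 mm — Intermediate
Doxycycline (22 mm) ≥ 16 mm ⇒ susceptible
Piperacillin-tazobactam (6 mm) ≤ 7 mm — R
Levofloxacin 23 mm: ≥ 22 mm ⇒ susceptible
Ampicillin (18 mm) ≤ 18 mm ⇒ Resistant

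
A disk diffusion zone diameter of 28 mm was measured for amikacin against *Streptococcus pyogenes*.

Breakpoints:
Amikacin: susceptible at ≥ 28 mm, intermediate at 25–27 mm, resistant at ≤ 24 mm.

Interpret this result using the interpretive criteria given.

Susceptible

Amikacin (28 mm) ≥ 28 mm — susceptible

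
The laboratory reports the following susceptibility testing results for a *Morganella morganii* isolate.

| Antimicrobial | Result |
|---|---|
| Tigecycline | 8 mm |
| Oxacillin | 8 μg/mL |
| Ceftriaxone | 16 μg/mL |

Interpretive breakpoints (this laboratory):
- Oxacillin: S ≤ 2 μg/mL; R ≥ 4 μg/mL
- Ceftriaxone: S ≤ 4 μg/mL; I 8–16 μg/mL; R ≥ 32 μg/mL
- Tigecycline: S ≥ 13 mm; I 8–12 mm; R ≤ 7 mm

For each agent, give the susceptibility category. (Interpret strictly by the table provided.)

Tigecycline (8 mm) in 8–12 mm → intermediate
Oxacillin: 8 μg/mL is ≥ 4 μg/mL → R
Ceftriaxone (16 μg/mL) in 8–16 μg/mL — Intermediate

I, R, I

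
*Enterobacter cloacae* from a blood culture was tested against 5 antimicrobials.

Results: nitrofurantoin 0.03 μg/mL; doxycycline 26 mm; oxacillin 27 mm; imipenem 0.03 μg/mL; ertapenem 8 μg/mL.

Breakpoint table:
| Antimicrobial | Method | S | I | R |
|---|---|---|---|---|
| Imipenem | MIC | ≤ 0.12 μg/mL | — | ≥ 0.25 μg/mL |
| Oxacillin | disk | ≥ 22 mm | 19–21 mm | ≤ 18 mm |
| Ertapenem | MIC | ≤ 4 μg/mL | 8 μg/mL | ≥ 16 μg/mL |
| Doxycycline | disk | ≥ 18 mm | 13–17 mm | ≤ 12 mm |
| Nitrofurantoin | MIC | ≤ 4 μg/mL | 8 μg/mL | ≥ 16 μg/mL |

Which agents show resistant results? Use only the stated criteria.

Nitrofurantoin (0.03 μg/mL) ≤ 4 μg/mL ⇒ S
Doxycycline (26 mm) ≥ 18 mm ⇒ Susceptible
Oxacillin (27 mm) ≥ 22 mm ⇒ susceptible
Imipenem (0.03 μg/mL) ≤ 0.12 μg/mL → Susceptible
Ertapenem 8 μg/mL: = 8 μg/mL ⇒ intermediate

none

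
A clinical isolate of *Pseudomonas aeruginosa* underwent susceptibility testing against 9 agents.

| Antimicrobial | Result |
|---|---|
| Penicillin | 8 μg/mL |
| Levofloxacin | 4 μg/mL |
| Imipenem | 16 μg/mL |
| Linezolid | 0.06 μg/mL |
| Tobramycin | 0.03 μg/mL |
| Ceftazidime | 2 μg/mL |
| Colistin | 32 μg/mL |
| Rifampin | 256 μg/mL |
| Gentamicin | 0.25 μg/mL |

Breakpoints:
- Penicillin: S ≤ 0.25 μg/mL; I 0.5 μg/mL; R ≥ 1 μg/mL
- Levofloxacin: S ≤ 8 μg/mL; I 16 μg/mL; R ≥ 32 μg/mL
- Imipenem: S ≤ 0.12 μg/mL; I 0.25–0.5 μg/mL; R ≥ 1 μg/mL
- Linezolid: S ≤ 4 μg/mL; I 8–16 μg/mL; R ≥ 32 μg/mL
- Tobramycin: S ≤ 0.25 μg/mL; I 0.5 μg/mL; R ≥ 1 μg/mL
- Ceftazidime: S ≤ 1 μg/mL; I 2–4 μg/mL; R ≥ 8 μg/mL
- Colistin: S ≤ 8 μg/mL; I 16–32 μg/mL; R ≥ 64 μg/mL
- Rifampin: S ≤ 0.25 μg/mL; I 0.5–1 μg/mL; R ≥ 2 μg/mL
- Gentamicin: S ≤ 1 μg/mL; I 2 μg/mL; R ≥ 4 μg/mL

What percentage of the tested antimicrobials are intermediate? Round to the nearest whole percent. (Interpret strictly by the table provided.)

22%

Penicillin: 8 μg/mL is ≥ 1 μg/mL ⇒ R
Levofloxacin: 4 μg/mL is ≤ 8 μg/mL → susceptible
Imipenem (16 μg/mL) ≥ 1 μg/mL — resistant
Linezolid (0.06 μg/mL) ≤ 4 μg/mL ⇒ S
Tobramycin 0.03 μg/mL: ≤ 0.25 μg/mL — susceptible
Ceftazidime (2 μg/mL) in 2–4 μg/mL ⇒ I
Colistin: 32 μg/mL is in 16–32 μg/mL ⇒ Intermediate
Rifampin 256 μg/mL: ≥ 2 μg/mL → R
Gentamicin: 0.25 μg/mL is ≤ 1 μg/mL — susceptible
Intermediate: 2/9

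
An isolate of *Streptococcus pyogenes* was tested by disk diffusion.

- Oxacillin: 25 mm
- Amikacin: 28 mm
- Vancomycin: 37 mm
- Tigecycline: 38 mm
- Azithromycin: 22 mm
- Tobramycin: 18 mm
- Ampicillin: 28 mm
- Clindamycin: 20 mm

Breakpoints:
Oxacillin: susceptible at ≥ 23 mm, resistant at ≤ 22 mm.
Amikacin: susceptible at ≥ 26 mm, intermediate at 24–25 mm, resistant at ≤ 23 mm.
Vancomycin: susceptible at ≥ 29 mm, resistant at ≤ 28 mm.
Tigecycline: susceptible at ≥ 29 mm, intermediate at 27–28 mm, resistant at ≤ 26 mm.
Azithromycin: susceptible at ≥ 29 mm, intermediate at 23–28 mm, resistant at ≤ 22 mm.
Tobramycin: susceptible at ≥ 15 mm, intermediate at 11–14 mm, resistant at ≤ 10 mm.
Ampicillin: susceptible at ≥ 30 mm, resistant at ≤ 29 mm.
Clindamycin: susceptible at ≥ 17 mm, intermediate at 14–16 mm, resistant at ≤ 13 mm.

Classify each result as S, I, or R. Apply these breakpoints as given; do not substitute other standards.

Oxacillin (25 mm) ≥ 23 mm → S
Amikacin 28 mm: ≥ 26 mm — Susceptible
Vancomycin 37 mm: ≥ 29 mm → Susceptible
Tigecycline (38 mm) ≥ 29 mm ⇒ susceptible
Azithromycin: 22 mm is ≤ 22 mm → Resistant
Tobramycin: 18 mm is ≥ 15 mm — S
Ampicillin 28 mm: ≤ 29 mm — resistant
Clindamycin (20 mm) ≥ 17 mm → S

S, S, S, S, R, S, R, S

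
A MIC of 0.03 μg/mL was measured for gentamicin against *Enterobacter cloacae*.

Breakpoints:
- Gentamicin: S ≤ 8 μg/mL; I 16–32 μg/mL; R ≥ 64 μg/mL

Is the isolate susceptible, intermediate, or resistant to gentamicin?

Gentamicin: 0.03 μg/mL is ≤ 8 μg/mL ⇒ S

Susceptible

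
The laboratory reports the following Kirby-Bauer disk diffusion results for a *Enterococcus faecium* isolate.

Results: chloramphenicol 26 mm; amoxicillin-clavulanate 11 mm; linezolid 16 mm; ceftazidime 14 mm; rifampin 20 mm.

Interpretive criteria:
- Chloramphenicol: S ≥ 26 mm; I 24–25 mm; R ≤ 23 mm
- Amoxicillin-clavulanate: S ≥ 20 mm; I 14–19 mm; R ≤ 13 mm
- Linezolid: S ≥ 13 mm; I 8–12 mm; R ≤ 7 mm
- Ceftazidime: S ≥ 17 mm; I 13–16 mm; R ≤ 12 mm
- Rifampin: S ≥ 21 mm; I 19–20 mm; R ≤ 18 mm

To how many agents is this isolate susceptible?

2

Chloramphenicol 26 mm: ≥ 26 mm ⇒ Susceptible
Amoxicillin-clavulanate 11 mm: ≤ 13 mm — Resistant
Linezolid (16 mm) ≥ 13 mm → S
Ceftazidime 14 mm: in 13–16 mm → I
Rifampin 20 mm: in 19–20 mm ⇒ Intermediate
Susceptible: 2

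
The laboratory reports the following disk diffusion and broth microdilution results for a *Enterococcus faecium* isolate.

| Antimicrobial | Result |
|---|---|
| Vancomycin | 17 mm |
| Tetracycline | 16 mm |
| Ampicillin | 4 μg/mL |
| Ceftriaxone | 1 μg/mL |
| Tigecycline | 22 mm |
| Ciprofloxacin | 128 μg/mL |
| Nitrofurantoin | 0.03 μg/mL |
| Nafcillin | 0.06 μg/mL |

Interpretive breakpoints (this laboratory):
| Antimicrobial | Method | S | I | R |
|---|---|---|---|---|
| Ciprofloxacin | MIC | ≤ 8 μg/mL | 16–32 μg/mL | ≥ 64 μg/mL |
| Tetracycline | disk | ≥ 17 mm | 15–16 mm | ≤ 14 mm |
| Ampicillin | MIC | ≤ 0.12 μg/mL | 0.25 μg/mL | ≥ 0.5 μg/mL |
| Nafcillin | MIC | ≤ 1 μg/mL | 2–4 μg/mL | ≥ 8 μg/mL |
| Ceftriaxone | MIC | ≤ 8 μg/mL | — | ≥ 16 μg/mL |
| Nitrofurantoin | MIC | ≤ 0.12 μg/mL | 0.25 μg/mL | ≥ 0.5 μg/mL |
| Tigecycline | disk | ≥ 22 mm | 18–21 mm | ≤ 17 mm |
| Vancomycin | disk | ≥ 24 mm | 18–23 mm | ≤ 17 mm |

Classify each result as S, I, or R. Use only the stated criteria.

Vancomycin (17 mm) ≤ 17 mm ⇒ Resistant
Tetracycline: 16 mm is in 15–16 mm ⇒ intermediate
Ampicillin (4 μg/mL) ≥ 0.5 μg/mL ⇒ resistant
Ceftriaxone 1 μg/mL: ≤ 8 μg/mL ⇒ Susceptible
Tigecycline (22 mm) ≥ 22 mm — susceptible
Ciprofloxacin 128 μg/mL: ≥ 64 μg/mL ⇒ Resistant
Nitrofurantoin: 0.03 μg/mL is ≤ 0.12 μg/mL — S
Nafcillin 0.06 μg/mL: ≤ 1 μg/mL ⇒ susceptible

R, I, R, S, S, R, S, S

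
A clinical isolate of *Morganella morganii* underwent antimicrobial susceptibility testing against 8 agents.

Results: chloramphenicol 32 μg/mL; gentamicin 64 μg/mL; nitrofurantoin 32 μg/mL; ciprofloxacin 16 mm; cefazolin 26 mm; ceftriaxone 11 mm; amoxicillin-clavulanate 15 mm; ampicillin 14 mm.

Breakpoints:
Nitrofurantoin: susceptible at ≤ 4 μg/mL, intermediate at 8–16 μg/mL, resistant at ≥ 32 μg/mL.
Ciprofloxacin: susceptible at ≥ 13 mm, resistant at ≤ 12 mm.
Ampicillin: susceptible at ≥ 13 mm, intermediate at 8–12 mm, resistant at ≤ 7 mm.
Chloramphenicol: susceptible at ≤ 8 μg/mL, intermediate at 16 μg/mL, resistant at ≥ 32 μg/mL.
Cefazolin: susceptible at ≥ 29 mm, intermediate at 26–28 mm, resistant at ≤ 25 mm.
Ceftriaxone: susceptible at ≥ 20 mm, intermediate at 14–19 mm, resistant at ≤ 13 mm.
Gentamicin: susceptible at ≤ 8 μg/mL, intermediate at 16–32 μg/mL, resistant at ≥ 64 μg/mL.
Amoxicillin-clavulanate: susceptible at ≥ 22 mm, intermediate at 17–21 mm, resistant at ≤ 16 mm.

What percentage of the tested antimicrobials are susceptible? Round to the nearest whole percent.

Chloramphenicol (32 μg/mL) ≥ 32 μg/mL → Resistant
Gentamicin: 64 μg/mL is ≥ 64 μg/mL ⇒ resistant
Nitrofurantoin 32 μg/mL: ≥ 32 μg/mL — Resistant
Ciprofloxacin 16 mm: ≥ 13 mm — susceptible
Cefazolin: 26 mm is in 26–28 mm — I
Ceftriaxone 11 mm: ≤ 13 mm — R
Amoxicillin-clavulanate 15 mm: ≤ 16 mm → resistant
Ampicillin (14 mm) ≥ 13 mm — S
Susceptible: 2/8

25%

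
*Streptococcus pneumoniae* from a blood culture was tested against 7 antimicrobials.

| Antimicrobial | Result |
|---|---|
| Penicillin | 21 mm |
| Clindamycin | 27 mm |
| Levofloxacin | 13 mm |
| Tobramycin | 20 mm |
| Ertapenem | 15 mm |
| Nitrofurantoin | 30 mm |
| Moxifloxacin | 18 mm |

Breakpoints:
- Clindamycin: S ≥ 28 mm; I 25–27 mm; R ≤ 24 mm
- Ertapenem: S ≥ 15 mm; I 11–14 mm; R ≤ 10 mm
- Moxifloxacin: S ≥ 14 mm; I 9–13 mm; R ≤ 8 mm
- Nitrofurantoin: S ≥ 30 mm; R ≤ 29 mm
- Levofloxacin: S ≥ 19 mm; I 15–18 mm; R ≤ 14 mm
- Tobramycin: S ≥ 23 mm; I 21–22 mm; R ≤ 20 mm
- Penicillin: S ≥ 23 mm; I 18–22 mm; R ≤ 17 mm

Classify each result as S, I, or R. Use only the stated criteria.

Penicillin: 21 mm is in 18–22 mm — Intermediate
Clindamycin: 27 mm is in 25–27 mm → intermediate
Levofloxacin 13 mm: ≤ 14 mm — Resistant
Tobramycin 20 mm: ≤ 20 mm — Resistant
Ertapenem 15 mm: ≥ 15 mm — susceptible
Nitrofurantoin (30 mm) ≥ 30 mm → susceptible
Moxifloxacin: 18 mm is ≥ 14 mm ⇒ S

I, I, R, R, S, S, S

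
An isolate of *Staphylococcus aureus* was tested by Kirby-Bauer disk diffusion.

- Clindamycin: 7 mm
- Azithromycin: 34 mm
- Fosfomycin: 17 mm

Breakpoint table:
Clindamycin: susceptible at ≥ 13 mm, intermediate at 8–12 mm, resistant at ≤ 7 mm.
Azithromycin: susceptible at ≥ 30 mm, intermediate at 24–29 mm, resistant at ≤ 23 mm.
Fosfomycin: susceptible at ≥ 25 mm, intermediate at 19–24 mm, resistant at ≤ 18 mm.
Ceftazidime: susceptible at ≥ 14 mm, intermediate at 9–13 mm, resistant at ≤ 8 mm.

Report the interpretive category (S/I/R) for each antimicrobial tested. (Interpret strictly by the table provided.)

R, S, R

Clindamycin: 7 mm is ≤ 7 mm → resistant
Azithromycin: 34 mm is ≥ 30 mm — Susceptible
Fosfomycin: 17 mm is ≤ 18 mm → R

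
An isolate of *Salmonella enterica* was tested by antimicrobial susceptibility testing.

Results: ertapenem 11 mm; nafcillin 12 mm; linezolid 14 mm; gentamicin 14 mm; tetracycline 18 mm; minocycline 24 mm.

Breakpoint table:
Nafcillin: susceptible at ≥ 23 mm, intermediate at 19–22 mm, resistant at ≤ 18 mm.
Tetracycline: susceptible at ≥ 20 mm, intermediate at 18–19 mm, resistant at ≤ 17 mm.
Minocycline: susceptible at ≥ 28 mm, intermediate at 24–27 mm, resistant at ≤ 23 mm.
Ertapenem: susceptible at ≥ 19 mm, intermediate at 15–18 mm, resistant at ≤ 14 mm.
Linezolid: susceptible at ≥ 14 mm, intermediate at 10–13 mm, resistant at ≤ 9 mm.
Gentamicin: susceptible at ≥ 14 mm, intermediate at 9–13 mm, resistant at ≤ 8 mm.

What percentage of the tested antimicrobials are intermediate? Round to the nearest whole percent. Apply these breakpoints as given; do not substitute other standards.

Ertapenem (11 mm) ≤ 14 mm ⇒ Resistant
Nafcillin (12 mm) ≤ 18 mm ⇒ Resistant
Linezolid 14 mm: ≥ 14 mm — S
Gentamicin (14 mm) ≥ 14 mm — Susceptible
Tetracycline (18 mm) in 18–19 mm ⇒ Intermediate
Minocycline 24 mm: in 24–27 mm → intermediate
Intermediate: 2/6

33%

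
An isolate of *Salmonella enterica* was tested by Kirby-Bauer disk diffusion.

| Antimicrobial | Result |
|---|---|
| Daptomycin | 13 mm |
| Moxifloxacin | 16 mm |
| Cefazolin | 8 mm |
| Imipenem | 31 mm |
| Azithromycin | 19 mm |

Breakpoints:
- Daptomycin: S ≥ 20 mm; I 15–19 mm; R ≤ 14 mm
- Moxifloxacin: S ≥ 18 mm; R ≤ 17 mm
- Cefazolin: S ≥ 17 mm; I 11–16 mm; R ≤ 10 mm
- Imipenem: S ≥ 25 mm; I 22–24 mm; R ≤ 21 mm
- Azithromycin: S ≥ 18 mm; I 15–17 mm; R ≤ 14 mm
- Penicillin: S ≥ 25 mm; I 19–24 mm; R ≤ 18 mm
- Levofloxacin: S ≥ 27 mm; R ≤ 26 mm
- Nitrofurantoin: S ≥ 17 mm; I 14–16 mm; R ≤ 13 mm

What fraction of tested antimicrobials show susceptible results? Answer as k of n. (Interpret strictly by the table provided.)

2 of 5

Daptomycin: 13 mm is ≤ 14 mm → Resistant
Moxifloxacin 16 mm: ≤ 17 mm — R
Cefazolin: 8 mm is ≤ 10 mm → resistant
Imipenem (31 mm) ≥ 25 mm — S
Azithromycin (19 mm) ≥ 18 mm → susceptible
Susceptible: 2/5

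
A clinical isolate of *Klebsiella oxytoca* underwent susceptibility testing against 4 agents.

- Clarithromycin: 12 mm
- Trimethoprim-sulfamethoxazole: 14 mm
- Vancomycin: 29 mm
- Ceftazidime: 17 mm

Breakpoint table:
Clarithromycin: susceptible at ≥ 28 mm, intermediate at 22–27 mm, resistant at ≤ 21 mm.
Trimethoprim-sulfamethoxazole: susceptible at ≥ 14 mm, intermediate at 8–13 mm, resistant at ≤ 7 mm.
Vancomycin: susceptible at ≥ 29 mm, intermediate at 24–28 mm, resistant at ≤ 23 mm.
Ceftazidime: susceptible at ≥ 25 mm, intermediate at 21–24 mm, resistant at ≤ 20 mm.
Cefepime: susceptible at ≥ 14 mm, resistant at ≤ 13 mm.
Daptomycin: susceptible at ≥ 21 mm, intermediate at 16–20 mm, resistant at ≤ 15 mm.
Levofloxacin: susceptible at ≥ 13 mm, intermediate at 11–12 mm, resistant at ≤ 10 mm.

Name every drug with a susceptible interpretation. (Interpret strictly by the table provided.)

Clarithromycin 12 mm: ≤ 21 mm ⇒ Resistant
Trimethoprim-sulfamethoxazole: 14 mm is ≥ 14 mm → susceptible
Vancomycin: 29 mm is ≥ 29 mm → S
Ceftazidime: 17 mm is ≤ 20 mm → R

trimethoprim-sulfamethoxazole, vancomycin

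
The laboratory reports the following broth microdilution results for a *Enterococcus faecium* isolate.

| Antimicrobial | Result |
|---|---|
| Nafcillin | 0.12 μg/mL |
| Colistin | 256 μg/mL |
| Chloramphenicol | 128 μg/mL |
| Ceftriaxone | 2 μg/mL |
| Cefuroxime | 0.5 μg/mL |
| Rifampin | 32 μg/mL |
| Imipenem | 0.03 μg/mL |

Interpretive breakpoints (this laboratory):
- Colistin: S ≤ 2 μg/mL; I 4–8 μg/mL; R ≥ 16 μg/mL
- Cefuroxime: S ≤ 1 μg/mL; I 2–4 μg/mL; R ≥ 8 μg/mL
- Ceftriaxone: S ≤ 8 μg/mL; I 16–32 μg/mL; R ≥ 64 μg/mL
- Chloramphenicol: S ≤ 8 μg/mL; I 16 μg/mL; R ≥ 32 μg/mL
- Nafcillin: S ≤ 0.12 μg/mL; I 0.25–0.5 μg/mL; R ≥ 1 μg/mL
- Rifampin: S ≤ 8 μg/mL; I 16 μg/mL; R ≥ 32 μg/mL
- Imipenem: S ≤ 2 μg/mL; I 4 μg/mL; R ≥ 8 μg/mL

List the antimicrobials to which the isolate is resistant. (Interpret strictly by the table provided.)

Nafcillin: 0.12 μg/mL is ≤ 0.12 μg/mL — S
Colistin (256 μg/mL) ≥ 16 μg/mL ⇒ R
Chloramphenicol: 128 μg/mL is ≥ 32 μg/mL — resistant
Ceftriaxone (2 μg/mL) ≤ 8 μg/mL → S
Cefuroxime 0.5 μg/mL: ≤ 1 μg/mL ⇒ susceptible
Rifampin 32 μg/mL: ≥ 32 μg/mL ⇒ resistant
Imipenem (0.03 μg/mL) ≤ 2 μg/mL → S

colistin, chloramphenicol, rifampin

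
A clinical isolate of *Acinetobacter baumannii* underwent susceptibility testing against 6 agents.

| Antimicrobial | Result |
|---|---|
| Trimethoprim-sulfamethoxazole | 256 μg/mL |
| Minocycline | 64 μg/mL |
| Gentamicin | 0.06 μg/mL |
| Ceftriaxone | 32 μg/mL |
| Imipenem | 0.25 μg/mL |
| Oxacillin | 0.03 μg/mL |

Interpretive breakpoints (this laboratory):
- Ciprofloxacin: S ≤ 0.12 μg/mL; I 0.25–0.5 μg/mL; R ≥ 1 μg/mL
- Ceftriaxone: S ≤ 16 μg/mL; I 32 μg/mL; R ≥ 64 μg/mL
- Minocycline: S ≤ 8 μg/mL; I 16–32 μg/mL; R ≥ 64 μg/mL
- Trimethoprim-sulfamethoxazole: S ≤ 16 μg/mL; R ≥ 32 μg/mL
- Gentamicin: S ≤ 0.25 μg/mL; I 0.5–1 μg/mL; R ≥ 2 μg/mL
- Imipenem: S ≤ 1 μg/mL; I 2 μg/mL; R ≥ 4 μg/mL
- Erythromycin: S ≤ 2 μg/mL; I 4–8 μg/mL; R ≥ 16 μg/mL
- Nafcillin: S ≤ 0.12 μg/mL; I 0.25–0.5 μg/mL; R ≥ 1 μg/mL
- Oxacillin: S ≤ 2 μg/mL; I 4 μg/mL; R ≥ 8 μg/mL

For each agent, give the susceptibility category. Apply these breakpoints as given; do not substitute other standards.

R, R, S, I, S, S

Trimethoprim-sulfamethoxazole 256 μg/mL: ≥ 32 μg/mL ⇒ resistant
Minocycline 64 μg/mL: ≥ 64 μg/mL — R
Gentamicin 0.06 μg/mL: ≤ 0.25 μg/mL — S
Ceftriaxone 32 μg/mL: = 32 μg/mL ⇒ I
Imipenem 0.25 μg/mL: ≤ 1 μg/mL — susceptible
Oxacillin (0.03 μg/mL) ≤ 2 μg/mL → S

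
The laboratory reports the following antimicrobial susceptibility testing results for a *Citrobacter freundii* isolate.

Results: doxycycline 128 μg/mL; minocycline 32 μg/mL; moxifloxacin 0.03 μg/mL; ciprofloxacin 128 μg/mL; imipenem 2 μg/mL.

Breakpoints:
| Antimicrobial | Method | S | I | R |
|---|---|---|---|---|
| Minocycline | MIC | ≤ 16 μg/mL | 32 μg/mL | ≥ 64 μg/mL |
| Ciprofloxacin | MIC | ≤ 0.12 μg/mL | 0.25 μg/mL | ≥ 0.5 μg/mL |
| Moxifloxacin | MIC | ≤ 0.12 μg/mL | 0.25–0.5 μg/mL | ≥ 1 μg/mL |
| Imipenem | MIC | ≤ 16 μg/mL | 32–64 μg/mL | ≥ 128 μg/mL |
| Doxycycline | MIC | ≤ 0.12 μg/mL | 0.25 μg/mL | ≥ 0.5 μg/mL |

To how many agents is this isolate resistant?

2

Doxycycline (128 μg/mL) ≥ 0.5 μg/mL ⇒ R
Minocycline (32 μg/mL) = 32 μg/mL ⇒ Intermediate
Moxifloxacin (0.03 μg/mL) ≤ 0.12 μg/mL → S
Ciprofloxacin: 128 μg/mL is ≥ 0.5 μg/mL — resistant
Imipenem 2 μg/mL: ≤ 16 μg/mL ⇒ susceptible
Resistant: 2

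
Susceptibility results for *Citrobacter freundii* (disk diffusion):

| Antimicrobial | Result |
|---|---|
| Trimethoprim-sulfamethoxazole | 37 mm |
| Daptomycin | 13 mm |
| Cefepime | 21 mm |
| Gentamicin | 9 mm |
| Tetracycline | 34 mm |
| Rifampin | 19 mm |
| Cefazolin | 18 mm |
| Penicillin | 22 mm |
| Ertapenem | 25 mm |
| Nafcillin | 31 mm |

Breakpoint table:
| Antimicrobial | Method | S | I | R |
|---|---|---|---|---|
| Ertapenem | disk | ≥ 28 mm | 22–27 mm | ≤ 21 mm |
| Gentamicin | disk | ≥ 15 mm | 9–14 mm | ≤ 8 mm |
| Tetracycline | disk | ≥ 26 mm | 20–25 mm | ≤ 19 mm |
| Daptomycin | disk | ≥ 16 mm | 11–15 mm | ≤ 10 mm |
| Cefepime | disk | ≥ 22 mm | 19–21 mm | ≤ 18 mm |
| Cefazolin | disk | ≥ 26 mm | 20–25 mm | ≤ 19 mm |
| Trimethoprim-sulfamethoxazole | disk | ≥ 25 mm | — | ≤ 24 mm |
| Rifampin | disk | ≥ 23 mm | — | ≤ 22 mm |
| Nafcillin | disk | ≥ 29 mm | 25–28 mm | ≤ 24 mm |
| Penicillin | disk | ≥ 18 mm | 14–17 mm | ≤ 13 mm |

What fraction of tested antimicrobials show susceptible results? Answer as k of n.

Trimethoprim-sulfamethoxazole: 37 mm is ≥ 25 mm → S
Daptomycin: 13 mm is in 11–15 mm ⇒ intermediate
Cefepime 21 mm: in 19–21 mm → Intermediate
Gentamicin: 9 mm is in 9–14 mm → I
Tetracycline 34 mm: ≥ 26 mm ⇒ S
Rifampin 19 mm: ≤ 22 mm — R
Cefazolin 18 mm: ≤ 19 mm ⇒ Resistant
Penicillin 22 mm: ≥ 18 mm — susceptible
Ertapenem: 25 mm is in 22–27 mm → I
Nafcillin (31 mm) ≥ 29 mm → Susceptible
Susceptible: 4/10

4 of 10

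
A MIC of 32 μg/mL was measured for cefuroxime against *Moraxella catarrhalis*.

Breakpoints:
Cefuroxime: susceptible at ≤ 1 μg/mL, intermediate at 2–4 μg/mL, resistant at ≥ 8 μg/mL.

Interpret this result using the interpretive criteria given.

Resistant

Cefuroxime: 32 μg/mL is ≥ 8 μg/mL — Resistant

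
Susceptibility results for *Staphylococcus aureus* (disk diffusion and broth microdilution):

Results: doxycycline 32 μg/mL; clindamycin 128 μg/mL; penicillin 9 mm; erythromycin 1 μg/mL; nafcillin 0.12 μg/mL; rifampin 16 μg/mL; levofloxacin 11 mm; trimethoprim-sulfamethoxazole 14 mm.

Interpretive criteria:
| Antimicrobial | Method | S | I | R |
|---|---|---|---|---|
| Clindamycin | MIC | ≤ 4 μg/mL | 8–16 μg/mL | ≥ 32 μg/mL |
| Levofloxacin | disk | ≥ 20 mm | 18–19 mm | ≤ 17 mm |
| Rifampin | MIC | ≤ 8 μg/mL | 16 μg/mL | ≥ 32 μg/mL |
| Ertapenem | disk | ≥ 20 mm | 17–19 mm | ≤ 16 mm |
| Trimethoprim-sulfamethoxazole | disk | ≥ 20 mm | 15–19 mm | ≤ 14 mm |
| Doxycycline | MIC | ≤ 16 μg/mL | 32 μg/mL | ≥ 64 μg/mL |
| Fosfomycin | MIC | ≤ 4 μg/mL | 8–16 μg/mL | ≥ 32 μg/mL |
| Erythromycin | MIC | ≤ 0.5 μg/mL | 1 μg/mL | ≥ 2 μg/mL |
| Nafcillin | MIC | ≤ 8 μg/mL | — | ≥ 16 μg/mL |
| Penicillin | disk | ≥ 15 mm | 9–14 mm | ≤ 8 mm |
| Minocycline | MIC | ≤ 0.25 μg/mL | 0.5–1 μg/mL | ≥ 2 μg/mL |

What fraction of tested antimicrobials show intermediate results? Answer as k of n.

4 of 8

Doxycycline (32 μg/mL) = 32 μg/mL ⇒ Intermediate
Clindamycin (128 μg/mL) ≥ 32 μg/mL → Resistant
Penicillin (9 mm) in 9–14 mm ⇒ Intermediate
Erythromycin: 1 μg/mL is = 1 μg/mL → Intermediate
Nafcillin 0.12 μg/mL: ≤ 8 μg/mL — Susceptible
Rifampin: 16 μg/mL is = 16 μg/mL → intermediate
Levofloxacin: 11 mm is ≤ 17 mm ⇒ Resistant
Trimethoprim-sulfamethoxazole 14 mm: ≤ 14 mm → Resistant
Intermediate: 4/8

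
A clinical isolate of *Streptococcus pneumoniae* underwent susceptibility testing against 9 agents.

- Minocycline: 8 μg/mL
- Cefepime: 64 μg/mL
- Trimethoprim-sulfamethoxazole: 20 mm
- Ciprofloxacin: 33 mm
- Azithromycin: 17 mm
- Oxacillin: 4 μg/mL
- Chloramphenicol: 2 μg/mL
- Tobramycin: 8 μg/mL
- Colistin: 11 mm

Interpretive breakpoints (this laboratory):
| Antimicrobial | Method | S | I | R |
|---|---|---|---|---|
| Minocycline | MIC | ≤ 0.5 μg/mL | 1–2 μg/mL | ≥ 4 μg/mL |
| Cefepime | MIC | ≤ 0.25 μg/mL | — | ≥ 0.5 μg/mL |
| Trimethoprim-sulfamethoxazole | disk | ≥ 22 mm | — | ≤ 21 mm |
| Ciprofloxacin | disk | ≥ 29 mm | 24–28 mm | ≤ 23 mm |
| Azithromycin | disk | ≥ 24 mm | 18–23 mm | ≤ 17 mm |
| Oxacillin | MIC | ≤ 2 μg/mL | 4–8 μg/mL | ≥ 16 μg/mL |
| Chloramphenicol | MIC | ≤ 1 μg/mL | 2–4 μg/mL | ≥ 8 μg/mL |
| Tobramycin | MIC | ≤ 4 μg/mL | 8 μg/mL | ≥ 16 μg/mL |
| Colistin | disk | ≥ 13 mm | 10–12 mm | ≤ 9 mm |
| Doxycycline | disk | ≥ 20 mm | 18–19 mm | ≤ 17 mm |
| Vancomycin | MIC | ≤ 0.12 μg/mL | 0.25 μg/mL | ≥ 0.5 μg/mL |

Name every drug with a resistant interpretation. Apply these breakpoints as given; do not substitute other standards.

minocycline, cefepime, trimethoprim-sulfamethoxazole, azithromycin

Minocycline (8 μg/mL) ≥ 4 μg/mL ⇒ resistant
Cefepime: 64 μg/mL is ≥ 0.5 μg/mL ⇒ R
Trimethoprim-sulfamethoxazole: 20 mm is ≤ 21 mm ⇒ Resistant
Ciprofloxacin 33 mm: ≥ 29 mm → susceptible
Azithromycin (17 mm) ≤ 17 mm ⇒ R
Oxacillin: 4 μg/mL is in 4–8 μg/mL ⇒ Intermediate
Chloramphenicol: 2 μg/mL is in 2–4 μg/mL — I
Tobramycin 8 μg/mL: = 8 μg/mL — I
Colistin (11 mm) in 10–12 mm — Intermediate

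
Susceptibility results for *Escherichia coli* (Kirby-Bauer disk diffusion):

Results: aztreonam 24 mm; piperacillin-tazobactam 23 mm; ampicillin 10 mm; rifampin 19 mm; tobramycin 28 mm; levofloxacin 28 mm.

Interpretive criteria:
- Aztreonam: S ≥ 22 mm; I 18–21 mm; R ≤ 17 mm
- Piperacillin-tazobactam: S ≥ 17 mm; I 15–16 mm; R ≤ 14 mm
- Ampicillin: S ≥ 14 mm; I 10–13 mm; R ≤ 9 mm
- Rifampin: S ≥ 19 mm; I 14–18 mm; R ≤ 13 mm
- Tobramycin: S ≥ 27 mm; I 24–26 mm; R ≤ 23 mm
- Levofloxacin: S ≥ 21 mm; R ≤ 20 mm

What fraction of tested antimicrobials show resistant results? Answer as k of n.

0 of 6

Aztreonam (24 mm) ≥ 22 mm — susceptible
Piperacillin-tazobactam 23 mm: ≥ 17 mm — susceptible
Ampicillin (10 mm) in 10–13 mm → Intermediate
Rifampin 19 mm: ≥ 19 mm → S
Tobramycin (28 mm) ≥ 27 mm → susceptible
Levofloxacin (28 mm) ≥ 21 mm — Susceptible
Resistant: 0/6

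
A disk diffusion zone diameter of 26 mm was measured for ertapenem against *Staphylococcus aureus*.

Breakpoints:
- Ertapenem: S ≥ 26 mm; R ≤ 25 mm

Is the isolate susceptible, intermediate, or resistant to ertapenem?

Ertapenem (26 mm) ≥ 26 mm → susceptible

S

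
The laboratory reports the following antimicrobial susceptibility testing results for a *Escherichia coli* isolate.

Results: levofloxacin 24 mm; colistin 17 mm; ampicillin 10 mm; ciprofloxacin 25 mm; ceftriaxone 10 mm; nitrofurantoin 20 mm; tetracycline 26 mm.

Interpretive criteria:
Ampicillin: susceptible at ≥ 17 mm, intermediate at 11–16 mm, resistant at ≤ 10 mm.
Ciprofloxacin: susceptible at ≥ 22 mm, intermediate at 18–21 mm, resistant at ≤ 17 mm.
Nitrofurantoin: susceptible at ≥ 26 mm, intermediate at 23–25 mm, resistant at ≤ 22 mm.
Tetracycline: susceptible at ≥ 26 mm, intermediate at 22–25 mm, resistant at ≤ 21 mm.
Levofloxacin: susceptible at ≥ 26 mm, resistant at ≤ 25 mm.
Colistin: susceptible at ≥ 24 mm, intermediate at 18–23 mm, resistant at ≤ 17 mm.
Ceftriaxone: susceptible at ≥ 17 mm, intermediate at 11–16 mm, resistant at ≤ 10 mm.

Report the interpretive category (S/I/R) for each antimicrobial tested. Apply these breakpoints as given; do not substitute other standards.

Levofloxacin 24 mm: ≤ 25 mm — resistant
Colistin: 17 mm is ≤ 17 mm ⇒ R
Ampicillin (10 mm) ≤ 10 mm ⇒ Resistant
Ciprofloxacin 25 mm: ≥ 22 mm — susceptible
Ceftriaxone (10 mm) ≤ 10 mm — Resistant
Nitrofurantoin: 20 mm is ≤ 22 mm — Resistant
Tetracycline 26 mm: ≥ 26 mm — S

R, R, R, S, R, R, S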